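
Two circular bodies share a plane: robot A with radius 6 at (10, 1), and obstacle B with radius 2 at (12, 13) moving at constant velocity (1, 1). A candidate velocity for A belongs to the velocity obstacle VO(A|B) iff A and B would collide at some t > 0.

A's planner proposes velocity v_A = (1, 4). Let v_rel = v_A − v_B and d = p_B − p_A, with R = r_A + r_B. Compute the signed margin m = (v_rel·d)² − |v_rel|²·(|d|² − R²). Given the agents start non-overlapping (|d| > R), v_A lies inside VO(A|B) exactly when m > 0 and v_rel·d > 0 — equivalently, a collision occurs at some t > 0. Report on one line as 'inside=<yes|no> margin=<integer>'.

d = (2, 12),  |d|² = 148;  R = 6+2 = 8,  c = 148−8² = 84
v_rel = (0, 3),  |v_rel|² = 9;  v_rel·d = (0)·(2) + (3)·(12) = 36
9·t² − 72·t + 84 = 0  ⇒  m = 36² − 9·84 = 540
m = 540 > 0,  v_rel·d = 36 > 0  ⇒  inside

inside=yes margin=540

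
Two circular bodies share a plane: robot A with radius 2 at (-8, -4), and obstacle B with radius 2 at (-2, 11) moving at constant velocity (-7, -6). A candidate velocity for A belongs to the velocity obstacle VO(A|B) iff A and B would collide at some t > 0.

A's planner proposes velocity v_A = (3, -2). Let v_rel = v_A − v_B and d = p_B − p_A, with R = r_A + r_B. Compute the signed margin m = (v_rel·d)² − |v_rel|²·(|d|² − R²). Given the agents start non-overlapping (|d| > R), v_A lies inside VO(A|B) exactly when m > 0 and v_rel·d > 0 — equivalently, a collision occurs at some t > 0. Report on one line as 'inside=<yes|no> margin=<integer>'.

d = (6, 15),  |d|² = 261;  R = 2+2 = 4,  c = 261−4² = 245
v_rel = (10, 4),  |v_rel|² = 116;  v_rel·d = (10)·(6) + (4)·(15) = 120
116·t² − 240·t + 245 = 0  ⇒  m = 120² − 116·245 = -14020
m = -14020 < 0,  v_rel·d = 120 > 0  ⇒  outside

inside=no margin=-14020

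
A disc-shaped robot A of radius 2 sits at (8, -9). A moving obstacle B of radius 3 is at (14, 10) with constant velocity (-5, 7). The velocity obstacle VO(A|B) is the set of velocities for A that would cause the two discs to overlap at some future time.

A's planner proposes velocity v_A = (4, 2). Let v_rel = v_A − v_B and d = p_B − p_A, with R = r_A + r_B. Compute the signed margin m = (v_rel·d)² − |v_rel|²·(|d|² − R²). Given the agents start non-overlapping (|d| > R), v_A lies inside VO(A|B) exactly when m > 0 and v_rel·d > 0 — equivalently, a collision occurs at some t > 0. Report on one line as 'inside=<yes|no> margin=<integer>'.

d = (6, 19),  |d|² = 397;  R = 2+3 = 5,  c = 397−5² = 372
v_rel = (9, -5),  |v_rel|² = 106;  v_rel·d = (9)·(6) + (-5)·(19) = -41
106·t² + 82·t + 372 = 0  ⇒  m = (-41)² − 106·372 = -37751
m = -37751 < 0,  v_rel·d = -41 < 0  ⇒  outside

inside=no margin=-37751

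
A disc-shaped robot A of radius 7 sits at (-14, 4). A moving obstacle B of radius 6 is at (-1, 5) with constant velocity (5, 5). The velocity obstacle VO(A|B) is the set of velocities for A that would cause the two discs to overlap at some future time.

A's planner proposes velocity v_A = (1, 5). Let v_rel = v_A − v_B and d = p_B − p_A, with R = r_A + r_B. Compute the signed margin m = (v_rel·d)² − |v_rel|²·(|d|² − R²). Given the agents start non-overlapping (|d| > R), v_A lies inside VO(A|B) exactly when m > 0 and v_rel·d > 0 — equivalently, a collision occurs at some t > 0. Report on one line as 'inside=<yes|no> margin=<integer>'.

d = (13, 1),  |d|² = 170;  R = 7+6 = 13,  c = 170−13² = 1
v_rel = (-4, 0),  |v_rel|² = 16;  v_rel·d = (-4)·(13) + (0)·(1) = -52
16·t² + 104·t + 1 = 0  ⇒  m = (-52)² − 16·1 = 2688
m = 2688 > 0,  v_rel·d = -52 < 0  ⇒  outside

inside=no margin=2688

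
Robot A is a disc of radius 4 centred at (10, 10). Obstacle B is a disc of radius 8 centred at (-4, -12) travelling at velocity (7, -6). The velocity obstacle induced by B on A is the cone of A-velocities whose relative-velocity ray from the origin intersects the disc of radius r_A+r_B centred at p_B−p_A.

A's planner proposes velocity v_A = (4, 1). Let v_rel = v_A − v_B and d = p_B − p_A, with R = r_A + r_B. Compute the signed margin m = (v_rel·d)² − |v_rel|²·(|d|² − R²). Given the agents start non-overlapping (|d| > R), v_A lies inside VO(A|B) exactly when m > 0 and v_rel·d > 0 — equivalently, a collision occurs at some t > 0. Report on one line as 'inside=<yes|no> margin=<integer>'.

d = (-14, -22),  |d|² = 680;  R = 4+8 = 12,  c = 680−12² = 536
v_rel = (-3, 7),  |v_rel|² = 58;  v_rel·d = (-3)·(-14) + (7)·(-22) = -112
58·t² + 224·t + 536 = 0  ⇒  m = (-112)² − 58·536 = -18544
m = -18544 < 0,  v_rel·d = -112 < 0  ⇒  outside

inside=no margin=-18544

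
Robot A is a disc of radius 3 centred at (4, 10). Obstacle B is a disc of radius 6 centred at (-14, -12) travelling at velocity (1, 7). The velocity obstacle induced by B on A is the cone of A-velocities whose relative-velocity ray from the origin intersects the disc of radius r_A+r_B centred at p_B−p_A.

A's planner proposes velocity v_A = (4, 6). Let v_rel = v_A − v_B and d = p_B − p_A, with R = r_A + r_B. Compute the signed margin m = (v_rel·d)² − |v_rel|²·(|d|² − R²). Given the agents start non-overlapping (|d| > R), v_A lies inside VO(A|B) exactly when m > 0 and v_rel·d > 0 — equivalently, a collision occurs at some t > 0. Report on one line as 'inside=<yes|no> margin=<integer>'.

d = (-18, -22),  |d|² = 808;  R = 3+6 = 9,  c = 808−9² = 727
v_rel = (3, -1),  |v_rel|² = 10;  v_rel·d = (3)·(-18) + (-1)·(-22) = -32
10·t² + 64·t + 727 = 0  ⇒  m = (-32)² − 10·727 = -6246
m = -6246 < 0,  v_rel·d = -32 < 0  ⇒  outside

inside=no margin=-6246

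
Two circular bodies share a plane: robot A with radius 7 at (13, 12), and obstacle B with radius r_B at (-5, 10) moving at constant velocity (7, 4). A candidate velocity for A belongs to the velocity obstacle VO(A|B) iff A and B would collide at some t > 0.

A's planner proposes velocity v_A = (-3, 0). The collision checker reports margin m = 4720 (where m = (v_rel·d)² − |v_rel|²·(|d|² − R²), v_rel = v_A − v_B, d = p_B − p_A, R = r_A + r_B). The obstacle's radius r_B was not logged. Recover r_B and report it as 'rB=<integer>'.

m = 4720
d = (-18, -2);  v_rel = (-10, -4),  |v_rel|² = 116
v_rel×d = (-10)·(-2) − (-4)·(-18) = -52
since m = R²·116 − (-52)²:  R² = (2704 + 4720) / 116 = 64
R = √64 = 8  ⇒  r_B = 8 − 7 = 1

rB=1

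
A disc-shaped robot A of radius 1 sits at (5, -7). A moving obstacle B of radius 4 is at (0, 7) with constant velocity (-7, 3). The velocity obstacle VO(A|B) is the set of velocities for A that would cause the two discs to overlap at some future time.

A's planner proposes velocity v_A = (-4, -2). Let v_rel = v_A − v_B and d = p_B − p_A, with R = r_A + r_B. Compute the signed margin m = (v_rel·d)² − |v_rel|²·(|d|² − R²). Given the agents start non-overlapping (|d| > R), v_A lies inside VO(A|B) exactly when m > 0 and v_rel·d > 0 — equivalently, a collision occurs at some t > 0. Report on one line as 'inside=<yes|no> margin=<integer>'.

d = (-5, 14),  |d|² = 221;  R = 1+4 = 5,  c = 221−5² = 196
v_rel = (3, -5),  |v_rel|² = 34;  v_rel·d = (3)·(-5) + (-5)·(14) = -85
34·t² + 170·t + 196 = 0  ⇒  m = (-85)² − 34·196 = 561
m = 561 > 0,  v_rel·d = -85 < 0  ⇒  outside

inside=no margin=561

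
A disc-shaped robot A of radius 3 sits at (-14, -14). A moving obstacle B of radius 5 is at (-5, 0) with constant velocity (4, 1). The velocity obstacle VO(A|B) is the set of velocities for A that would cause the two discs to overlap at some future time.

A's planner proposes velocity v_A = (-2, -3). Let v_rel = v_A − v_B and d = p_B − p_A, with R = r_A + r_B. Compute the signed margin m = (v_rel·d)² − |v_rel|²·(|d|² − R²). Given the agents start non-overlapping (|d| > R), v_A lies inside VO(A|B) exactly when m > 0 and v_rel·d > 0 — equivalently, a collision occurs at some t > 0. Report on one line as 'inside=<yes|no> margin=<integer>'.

d = (9, 14),  |d|² = 277;  R = 3+5 = 8,  c = 277−8² = 213
v_rel = (-6, -4),  |v_rel|² = 52;  v_rel·d = (-6)·(9) + (-4)·(14) = -110
52·t² + 220·t + 213 = 0  ⇒  m = (-110)² − 52·213 = 1024
m = 1024 > 0,  v_rel·d = -110 < 0  ⇒  outside

inside=no margin=1024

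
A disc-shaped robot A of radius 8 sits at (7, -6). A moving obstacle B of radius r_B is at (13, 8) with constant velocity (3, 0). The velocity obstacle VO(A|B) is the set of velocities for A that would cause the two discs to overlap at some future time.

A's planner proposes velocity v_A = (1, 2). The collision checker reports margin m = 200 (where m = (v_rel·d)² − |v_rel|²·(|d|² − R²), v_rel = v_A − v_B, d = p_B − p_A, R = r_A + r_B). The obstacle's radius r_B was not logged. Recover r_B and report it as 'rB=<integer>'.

m = 200
d = (6, 14);  v_rel = (-2, 2),  |v_rel|² = 8
v_rel×d = (-2)·(14) − (2)·(6) = -40
since m = R²·8 − (-40)²:  R² = (1600 + 200) / 8 = 225
R = √225 = 15  ⇒  r_B = 15 − 8 = 7

rB=7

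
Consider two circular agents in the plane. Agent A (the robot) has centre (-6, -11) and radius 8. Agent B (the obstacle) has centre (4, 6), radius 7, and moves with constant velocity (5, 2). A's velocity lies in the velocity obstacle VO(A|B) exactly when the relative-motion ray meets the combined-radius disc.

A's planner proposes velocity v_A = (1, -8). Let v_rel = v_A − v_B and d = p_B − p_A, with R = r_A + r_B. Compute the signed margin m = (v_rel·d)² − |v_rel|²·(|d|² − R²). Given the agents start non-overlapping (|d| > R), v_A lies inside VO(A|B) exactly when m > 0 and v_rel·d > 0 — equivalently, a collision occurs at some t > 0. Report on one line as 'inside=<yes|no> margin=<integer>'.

d = (10, 17),  |d|² = 389;  R = 8+7 = 15,  c = 389−15² = 164
v_rel = (-4, -10),  |v_rel|² = 116;  v_rel·d = (-4)·(10) + (-10)·(17) = -210
116·t² + 420·t + 164 = 0  ⇒  m = (-210)² − 116·164 = 25076
m = 25076 > 0,  v_rel·d = -210 < 0  ⇒  outside

inside=no margin=25076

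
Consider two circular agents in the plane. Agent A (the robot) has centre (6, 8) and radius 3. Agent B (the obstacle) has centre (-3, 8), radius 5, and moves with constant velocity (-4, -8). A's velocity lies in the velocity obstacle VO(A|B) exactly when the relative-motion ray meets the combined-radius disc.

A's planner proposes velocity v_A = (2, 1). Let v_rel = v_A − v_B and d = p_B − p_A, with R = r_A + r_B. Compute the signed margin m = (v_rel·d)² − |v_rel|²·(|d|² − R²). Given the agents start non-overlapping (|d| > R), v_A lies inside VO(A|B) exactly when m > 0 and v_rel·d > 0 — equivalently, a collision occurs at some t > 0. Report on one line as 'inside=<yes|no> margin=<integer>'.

d = (-9, 0),  |d|² = 81;  R = 3+5 = 8,  c = 81−8² = 17
v_rel = (6, 9),  |v_rel|² = 117;  v_rel·d = (6)·(-9) + (9)·(0) = -54
117·t² + 108·t + 17 = 0  ⇒  m = (-54)² − 117·17 = 927
m = 927 > 0,  v_rel·d = -54 < 0  ⇒  outside

inside=no margin=927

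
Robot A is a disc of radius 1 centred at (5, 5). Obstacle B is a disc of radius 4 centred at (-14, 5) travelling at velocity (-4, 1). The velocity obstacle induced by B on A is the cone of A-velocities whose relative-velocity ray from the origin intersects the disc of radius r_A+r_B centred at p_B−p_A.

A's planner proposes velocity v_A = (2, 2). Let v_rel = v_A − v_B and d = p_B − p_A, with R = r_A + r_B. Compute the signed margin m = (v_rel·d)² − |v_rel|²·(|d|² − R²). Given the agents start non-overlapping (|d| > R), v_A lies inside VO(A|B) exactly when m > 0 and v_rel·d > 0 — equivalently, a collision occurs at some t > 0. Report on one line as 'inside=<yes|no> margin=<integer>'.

d = (-19, 0),  |d|² = 361;  R = 1+4 = 5,  c = 361−5² = 336
v_rel = (6, 1),  |v_rel|² = 37;  v_rel·d = (6)·(-19) + (1)·(0) = -114
37·t² + 228·t + 336 = 0  ⇒  m = (-114)² − 37·336 = 564
m = 564 > 0,  v_rel·d = -114 < 0  ⇒  outside

inside=no margin=564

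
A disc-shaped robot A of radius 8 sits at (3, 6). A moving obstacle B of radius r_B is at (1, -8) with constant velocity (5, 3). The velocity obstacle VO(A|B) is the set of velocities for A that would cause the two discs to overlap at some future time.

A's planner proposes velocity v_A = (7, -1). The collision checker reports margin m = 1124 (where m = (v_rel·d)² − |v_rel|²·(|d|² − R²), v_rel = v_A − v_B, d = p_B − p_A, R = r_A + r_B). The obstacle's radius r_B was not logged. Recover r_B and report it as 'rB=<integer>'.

m = 1124
d = (-2, -14);  v_rel = (2, -4),  |v_rel|² = 20
v_rel×d = (2)·(-14) − (-4)·(-2) = -36
since m = R²·20 − (-36)²:  R² = (1296 + 1124) / 20 = 121
R = √121 = 11  ⇒  r_B = 11 − 8 = 3

rB=3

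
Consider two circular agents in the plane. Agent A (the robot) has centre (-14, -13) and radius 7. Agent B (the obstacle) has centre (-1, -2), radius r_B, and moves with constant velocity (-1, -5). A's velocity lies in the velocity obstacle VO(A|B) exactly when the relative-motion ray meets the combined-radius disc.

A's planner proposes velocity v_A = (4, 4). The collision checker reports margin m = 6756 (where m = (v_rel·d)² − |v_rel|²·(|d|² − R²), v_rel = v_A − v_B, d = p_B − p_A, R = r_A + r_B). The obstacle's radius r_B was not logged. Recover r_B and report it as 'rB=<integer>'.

m = 6756
d = (13, 11);  v_rel = (5, 9),  |v_rel|² = 106
v_rel×d = (5)·(11) − (9)·(13) = -62
since m = R²·106 − (-62)²:  R² = (3844 + 6756) / 106 = 100
R = √100 = 10  ⇒  r_B = 10 − 7 = 3

rB=3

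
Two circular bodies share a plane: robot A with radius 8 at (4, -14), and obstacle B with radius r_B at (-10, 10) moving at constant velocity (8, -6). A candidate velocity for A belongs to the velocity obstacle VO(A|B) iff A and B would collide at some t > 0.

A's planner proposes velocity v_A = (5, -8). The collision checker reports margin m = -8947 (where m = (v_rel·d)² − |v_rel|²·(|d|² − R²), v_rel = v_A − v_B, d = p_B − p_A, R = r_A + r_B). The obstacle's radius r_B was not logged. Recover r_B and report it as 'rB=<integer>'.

m = -8947
d = (-14, 24);  v_rel = (-3, -2),  |v_rel|² = 13
v_rel×d = (-3)·(24) − (-2)·(-14) = -100
since m = R²·13 − (-100)²:  R² = (10000 + -8947) / 13 = 81
R = √81 = 9  ⇒  r_B = 9 − 8 = 1

rB=1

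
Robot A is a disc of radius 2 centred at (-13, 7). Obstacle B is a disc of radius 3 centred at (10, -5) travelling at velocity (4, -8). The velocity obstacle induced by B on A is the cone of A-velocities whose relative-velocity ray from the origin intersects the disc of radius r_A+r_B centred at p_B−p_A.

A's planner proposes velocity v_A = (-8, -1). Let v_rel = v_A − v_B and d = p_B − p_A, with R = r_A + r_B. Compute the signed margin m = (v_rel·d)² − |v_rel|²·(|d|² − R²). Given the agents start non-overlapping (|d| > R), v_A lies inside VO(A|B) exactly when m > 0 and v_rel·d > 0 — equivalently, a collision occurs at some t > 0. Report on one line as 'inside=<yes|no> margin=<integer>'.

d = (23, -12),  |d|² = 673;  R = 2+3 = 5,  c = 673−5² = 648
v_rel = (-12, 7),  |v_rel|² = 193;  v_rel·d = (-12)·(23) + (7)·(-12) = -360
193·t² + 720·t + 648 = 0  ⇒  m = (-360)² − 193·648 = 4536
m = 4536 > 0,  v_rel·d = -360 < 0  ⇒  outside

inside=no margin=4536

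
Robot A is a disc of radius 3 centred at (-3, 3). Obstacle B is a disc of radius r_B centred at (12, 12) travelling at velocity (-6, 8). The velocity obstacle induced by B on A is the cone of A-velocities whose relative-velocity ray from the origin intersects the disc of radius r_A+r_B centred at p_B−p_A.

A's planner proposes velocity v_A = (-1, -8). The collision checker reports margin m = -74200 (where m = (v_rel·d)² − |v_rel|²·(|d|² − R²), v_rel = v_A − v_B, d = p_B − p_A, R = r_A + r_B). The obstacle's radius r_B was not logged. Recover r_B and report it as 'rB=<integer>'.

m = -74200
d = (15, 9);  v_rel = (5, -16),  |v_rel|² = 281
v_rel×d = (5)·(9) − (-16)·(15) = 285
since m = R²·281 − 285²:  R² = (81225 + -74200) / 281 = 25
R = √25 = 5  ⇒  r_B = 5 − 3 = 2

rB=2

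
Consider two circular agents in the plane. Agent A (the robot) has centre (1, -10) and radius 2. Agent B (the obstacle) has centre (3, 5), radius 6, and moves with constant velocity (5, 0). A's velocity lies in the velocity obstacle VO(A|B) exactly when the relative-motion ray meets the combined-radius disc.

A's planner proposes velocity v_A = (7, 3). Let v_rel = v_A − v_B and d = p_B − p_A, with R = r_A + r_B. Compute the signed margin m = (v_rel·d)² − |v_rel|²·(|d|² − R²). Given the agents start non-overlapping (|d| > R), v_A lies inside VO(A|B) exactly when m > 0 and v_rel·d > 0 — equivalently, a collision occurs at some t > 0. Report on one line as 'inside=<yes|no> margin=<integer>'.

d = (2, 15),  |d|² = 229;  R = 2+6 = 8,  c = 229−8² = 165
v_rel = (2, 3),  |v_rel|² = 13;  v_rel·d = (2)·(2) + (3)·(15) = 49
13·t² − 98·t + 165 = 0  ⇒  m = 49² − 13·165 = 256
m = 256 > 0,  v_rel·d = 49 > 0  ⇒  inside

inside=yes margin=256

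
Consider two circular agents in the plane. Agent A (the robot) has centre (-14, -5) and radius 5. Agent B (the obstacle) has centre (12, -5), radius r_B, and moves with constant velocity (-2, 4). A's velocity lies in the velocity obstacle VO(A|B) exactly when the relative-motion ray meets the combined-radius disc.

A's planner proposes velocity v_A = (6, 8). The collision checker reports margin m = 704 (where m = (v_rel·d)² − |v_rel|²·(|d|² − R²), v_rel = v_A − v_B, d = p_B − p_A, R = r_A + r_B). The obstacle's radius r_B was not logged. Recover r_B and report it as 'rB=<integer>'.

m = 704
d = (26, 0);  v_rel = (8, 4),  |v_rel|² = 80
v_rel×d = (8)·(0) − (4)·(26) = -104
since m = R²·80 − (-104)²:  R² = (10816 + 704) / 80 = 144
R = √144 = 12  ⇒  r_B = 12 − 5 = 7

rB=7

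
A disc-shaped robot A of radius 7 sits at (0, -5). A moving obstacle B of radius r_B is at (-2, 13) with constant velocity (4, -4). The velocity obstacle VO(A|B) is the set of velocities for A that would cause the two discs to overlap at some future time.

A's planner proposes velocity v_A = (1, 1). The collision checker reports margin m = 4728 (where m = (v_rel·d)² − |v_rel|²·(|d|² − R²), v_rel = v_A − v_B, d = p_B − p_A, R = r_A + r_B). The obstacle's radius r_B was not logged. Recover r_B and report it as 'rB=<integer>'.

m = 4728
d = (-2, 18);  v_rel = (-3, 5),  |v_rel|² = 34
v_rel×d = (-3)·(18) − (5)·(-2) = -44
since m = R²·34 − (-44)²:  R² = (1936 + 4728) / 34 = 196
R = √196 = 14  ⇒  r_B = 14 − 7 = 7

rB=7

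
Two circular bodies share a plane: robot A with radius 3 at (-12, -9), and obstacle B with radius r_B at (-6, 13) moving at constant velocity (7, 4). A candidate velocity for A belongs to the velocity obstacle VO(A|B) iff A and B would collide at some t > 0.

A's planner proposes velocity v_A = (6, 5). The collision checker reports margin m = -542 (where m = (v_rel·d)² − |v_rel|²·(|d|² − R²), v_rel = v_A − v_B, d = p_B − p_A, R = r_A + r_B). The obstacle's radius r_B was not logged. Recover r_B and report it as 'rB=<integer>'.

m = -542
d = (6, 22);  v_rel = (-1, 1),  |v_rel|² = 2
v_rel×d = (-1)·(22) − (1)·(6) = -28
since m = R²·2 − (-28)²:  R² = (784 + -542) / 2 = 121
R = √121 = 11  ⇒  r_B = 11 − 3 = 8

rB=8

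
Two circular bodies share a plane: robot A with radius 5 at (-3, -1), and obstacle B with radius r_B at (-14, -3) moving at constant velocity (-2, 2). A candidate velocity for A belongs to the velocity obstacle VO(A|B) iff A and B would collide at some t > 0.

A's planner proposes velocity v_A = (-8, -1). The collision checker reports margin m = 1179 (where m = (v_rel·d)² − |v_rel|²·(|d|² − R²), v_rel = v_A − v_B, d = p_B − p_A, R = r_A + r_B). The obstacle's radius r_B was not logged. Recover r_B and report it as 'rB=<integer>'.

m = 1179
d = (-11, -2);  v_rel = (-6, -3),  |v_rel|² = 45
v_rel×d = (-6)·(-2) − (-3)·(-11) = -21
since m = R²·45 − (-21)²:  R² = (441 + 1179) / 45 = 36
R = √36 = 6  ⇒  r_B = 6 − 5 = 1

rB=1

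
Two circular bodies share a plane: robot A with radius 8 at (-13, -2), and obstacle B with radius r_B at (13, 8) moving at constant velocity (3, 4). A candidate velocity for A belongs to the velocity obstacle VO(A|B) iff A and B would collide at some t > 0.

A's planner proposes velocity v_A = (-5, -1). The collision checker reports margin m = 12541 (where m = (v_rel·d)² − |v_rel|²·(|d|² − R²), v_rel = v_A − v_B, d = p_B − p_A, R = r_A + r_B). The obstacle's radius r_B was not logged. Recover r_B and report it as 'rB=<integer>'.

m = 12541
d = (26, 10);  v_rel = (-8, -5),  |v_rel|² = 89
v_rel×d = (-8)·(10) − (-5)·(26) = 50
since m = R²·89 − 50²:  R² = (2500 + 12541) / 89 = 169
R = √169 = 13  ⇒  r_B = 13 − 8 = 5

rB=5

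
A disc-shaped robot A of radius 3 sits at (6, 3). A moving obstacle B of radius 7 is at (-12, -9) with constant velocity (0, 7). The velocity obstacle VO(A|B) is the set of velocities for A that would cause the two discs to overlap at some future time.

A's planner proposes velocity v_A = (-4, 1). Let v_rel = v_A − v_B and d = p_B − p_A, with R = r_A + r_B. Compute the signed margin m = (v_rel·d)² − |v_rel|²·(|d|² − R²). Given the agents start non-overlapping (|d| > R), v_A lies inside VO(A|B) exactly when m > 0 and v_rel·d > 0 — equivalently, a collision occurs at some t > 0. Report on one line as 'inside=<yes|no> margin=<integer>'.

d = (-18, -12),  |d|² = 468;  R = 3+7 = 10,  c = 468−10² = 368
v_rel = (-4, -6),  |v_rel|² = 52;  v_rel·d = (-4)·(-18) + (-6)·(-12) = 144
52·t² − 288·t + 368 = 0  ⇒  m = 144² − 52·368 = 1600
m = 1600 > 0,  v_rel·d = 144 > 0  ⇒  inside

inside=yes margin=1600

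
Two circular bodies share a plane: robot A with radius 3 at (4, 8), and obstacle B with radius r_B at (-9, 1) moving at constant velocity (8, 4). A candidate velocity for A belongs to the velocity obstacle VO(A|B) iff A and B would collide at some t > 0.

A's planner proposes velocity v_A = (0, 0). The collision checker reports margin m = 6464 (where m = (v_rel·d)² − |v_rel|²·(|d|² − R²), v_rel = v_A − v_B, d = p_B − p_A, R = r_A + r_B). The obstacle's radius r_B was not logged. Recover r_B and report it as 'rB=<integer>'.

m = 6464
d = (-13, -7);  v_rel = (-8, -4),  |v_rel|² = 80
v_rel×d = (-8)·(-7) − (-4)·(-13) = 4
since m = R²·80 − 4²:  R² = (16 + 6464) / 80 = 81
R = √81 = 9  ⇒  r_B = 9 − 3 = 6

rB=6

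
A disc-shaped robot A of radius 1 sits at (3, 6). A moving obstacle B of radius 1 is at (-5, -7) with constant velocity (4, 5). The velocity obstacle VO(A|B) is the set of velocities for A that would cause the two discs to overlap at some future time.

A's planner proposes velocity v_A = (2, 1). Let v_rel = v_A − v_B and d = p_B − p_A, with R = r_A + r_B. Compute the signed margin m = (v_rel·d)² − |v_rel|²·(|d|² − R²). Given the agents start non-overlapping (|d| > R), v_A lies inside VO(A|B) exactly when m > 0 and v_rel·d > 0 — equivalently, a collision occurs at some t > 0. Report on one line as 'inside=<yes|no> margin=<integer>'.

d = (-8, -13),  |d|² = 233;  R = 1+1 = 2,  c = 233−2² = 229
v_rel = (-2, -4),  |v_rel|² = 20;  v_rel·d = (-2)·(-8) + (-4)·(-13) = 68
20·t² − 136·t + 229 = 0  ⇒  m = 68² − 20·229 = 44
m = 44 > 0,  v_rel·d = 68 > 0  ⇒  inside

inside=yes margin=44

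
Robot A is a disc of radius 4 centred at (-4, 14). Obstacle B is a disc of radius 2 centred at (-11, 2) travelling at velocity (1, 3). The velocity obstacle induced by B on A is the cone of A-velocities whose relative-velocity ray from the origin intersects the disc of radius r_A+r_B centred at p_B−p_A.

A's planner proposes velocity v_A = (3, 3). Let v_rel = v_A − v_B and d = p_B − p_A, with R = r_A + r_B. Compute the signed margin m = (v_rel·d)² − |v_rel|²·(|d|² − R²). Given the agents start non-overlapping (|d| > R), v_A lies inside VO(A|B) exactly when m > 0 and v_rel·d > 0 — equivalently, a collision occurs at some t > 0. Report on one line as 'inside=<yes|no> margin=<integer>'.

d = (-7, -12),  |d|² = 193;  R = 4+2 = 6,  c = 193−6² = 157
v_rel = (2, 0),  |v_rel|² = 4;  v_rel·d = (2)·(-7) + (0)·(-12) = -14
4·t² + 28·t + 157 = 0  ⇒  m = (-14)² − 4·157 = -432
m = -432 < 0,  v_rel·d = -14 < 0  ⇒  outside

inside=no margin=-432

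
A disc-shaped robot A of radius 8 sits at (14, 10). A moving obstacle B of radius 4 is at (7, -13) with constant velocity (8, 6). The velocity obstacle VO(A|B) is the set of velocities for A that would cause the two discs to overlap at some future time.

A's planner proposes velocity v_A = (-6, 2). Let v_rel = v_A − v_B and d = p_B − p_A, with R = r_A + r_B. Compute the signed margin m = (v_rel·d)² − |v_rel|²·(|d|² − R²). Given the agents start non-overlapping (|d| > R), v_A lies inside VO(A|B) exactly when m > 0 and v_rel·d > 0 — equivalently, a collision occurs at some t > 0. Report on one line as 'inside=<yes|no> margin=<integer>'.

d = (-7, -23),  |d|² = 578;  R = 8+4 = 12,  c = 578−12² = 434
v_rel = (-14, -4),  |v_rel|² = 212;  v_rel·d = (-14)·(-7) + (-4)·(-23) = 190
212·t² − 380·t + 434 = 0  ⇒  m = 190² − 212·434 = -55908
m = -55908 < 0,  v_rel·d = 190 > 0  ⇒  outside

inside=no margin=-55908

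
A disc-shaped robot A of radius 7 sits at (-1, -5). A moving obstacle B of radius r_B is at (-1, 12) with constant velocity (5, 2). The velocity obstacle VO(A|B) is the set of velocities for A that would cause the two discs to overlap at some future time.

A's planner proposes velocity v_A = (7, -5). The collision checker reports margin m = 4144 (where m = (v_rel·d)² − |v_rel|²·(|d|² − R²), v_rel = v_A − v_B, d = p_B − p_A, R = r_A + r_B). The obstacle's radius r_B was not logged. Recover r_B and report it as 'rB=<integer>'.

m = 4144
d = (0, 17);  v_rel = (2, -7),  |v_rel|² = 53
v_rel×d = (2)·(17) − (-7)·(0) = 34
since m = R²·53 − 34²:  R² = (1156 + 4144) / 53 = 100
R = √100 = 10  ⇒  r_B = 10 − 7 = 3

rB=3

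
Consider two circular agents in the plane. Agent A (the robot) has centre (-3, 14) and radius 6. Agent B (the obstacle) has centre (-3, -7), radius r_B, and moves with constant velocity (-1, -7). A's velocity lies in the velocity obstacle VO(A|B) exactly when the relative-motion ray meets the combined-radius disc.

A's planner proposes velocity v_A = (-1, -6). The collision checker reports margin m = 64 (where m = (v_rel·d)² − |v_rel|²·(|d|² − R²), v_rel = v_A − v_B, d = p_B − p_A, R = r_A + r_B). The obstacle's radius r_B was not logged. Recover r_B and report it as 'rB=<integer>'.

m = 64
d = (0, -21);  v_rel = (0, 1),  |v_rel|² = 1
v_rel×d = (0)·(-21) − (1)·(0) = 0
since m = R²·1 − 0²:  R² = (0 + 64) / 1 = 64
R = √64 = 8  ⇒  r_B = 8 − 6 = 2

rB=2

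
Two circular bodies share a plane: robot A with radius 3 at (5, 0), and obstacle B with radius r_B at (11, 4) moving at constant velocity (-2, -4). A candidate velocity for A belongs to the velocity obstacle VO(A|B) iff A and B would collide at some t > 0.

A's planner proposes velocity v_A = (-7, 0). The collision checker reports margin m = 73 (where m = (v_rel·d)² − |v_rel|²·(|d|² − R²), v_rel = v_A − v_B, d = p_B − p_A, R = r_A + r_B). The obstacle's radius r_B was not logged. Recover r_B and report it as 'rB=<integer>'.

m = 73
d = (6, 4);  v_rel = (-5, 4),  |v_rel|² = 41
v_rel×d = (-5)·(4) − (4)·(6) = -44
since m = R²·41 − (-44)²:  R² = (1936 + 73) / 41 = 49
R = √49 = 7  ⇒  r_B = 7 − 3 = 4

rB=4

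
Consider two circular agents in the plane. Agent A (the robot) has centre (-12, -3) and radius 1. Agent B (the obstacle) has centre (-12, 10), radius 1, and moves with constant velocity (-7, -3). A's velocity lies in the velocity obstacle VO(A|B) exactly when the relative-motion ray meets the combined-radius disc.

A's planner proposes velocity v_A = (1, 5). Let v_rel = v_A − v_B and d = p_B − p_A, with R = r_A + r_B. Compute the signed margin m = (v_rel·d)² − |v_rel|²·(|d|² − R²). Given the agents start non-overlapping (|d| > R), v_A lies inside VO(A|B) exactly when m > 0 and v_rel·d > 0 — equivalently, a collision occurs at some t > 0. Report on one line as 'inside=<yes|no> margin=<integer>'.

d = (0, 13),  |d|² = 169;  R = 1+1 = 2,  c = 169−2² = 165
v_rel = (8, 8),  |v_rel|² = 128;  v_rel·d = (8)·(0) + (8)·(13) = 104
128·t² − 208·t + 165 = 0  ⇒  m = 104² − 128·165 = -10304
m = -10304 < 0,  v_rel·d = 104 > 0  ⇒  outside

inside=no margin=-10304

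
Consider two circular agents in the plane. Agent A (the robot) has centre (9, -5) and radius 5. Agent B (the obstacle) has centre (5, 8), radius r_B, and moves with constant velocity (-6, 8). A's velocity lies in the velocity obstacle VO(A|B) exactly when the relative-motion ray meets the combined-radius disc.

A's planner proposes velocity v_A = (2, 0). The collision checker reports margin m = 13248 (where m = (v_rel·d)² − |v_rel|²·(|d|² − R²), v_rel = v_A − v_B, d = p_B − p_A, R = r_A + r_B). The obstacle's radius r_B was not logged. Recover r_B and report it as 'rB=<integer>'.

m = 13248
d = (-4, 13);  v_rel = (8, -8),  |v_rel|² = 128
v_rel×d = (8)·(13) − (-8)·(-4) = 72
since m = R²·128 − 72²:  R² = (5184 + 13248) / 128 = 144
R = √144 = 12  ⇒  r_B = 12 − 5 = 7

rB=7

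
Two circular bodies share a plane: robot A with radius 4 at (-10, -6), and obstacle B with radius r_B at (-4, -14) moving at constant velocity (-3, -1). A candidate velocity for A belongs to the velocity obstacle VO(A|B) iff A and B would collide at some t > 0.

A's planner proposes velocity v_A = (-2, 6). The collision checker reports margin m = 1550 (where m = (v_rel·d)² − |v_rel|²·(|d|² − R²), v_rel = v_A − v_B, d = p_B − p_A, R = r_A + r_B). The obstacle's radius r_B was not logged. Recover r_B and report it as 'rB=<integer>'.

m = 1550
d = (6, -8);  v_rel = (1, 7),  |v_rel|² = 50
v_rel×d = (1)·(-8) − (7)·(6) = -50
since m = R²·50 − (-50)²:  R² = (2500 + 1550) / 50 = 81
R = √81 = 9  ⇒  r_B = 9 − 4 = 5

rB=5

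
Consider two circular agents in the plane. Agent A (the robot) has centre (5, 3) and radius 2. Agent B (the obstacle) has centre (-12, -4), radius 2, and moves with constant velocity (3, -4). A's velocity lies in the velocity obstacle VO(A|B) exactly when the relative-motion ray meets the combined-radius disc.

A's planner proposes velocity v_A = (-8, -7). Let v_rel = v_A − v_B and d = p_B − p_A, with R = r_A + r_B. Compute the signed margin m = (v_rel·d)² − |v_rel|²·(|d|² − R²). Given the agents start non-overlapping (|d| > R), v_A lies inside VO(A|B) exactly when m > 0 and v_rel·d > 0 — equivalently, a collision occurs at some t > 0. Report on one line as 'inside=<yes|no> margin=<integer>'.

d = (-17, -7),  |d|² = 338;  R = 2+2 = 4,  c = 338−4² = 322
v_rel = (-11, -3),  |v_rel|² = 130;  v_rel·d = (-11)·(-17) + (-3)·(-7) = 208
130·t² − 416·t + 322 = 0  ⇒  m = 208² − 130·322 = 1404
m = 1404 > 0,  v_rel·d = 208 > 0  ⇒  inside

inside=yes margin=1404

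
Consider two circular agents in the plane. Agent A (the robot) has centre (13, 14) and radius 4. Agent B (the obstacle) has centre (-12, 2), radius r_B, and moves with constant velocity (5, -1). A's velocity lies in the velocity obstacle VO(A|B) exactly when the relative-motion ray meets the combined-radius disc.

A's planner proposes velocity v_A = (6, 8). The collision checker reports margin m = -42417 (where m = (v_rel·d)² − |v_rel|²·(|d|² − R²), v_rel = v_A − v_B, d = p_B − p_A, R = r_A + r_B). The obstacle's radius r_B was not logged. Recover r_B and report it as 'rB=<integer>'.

m = -42417
d = (-25, -12);  v_rel = (1, 9),  |v_rel|² = 82
v_rel×d = (1)·(-12) − (9)·(-25) = 213
since m = R²·82 − 213²:  R² = (45369 + -42417) / 82 = 36
R = √36 = 6  ⇒  r_B = 6 − 4 = 2

rB=2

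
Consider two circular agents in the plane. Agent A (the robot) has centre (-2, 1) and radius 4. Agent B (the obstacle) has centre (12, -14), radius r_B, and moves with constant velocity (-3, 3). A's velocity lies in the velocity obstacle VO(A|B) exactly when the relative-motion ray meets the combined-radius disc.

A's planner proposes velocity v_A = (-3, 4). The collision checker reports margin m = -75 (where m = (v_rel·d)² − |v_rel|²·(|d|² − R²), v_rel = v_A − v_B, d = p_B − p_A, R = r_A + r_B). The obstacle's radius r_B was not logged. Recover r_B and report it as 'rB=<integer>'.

m = -75
d = (14, -15);  v_rel = (0, 1),  |v_rel|² = 1
v_rel×d = (0)·(-15) − (1)·(14) = -14
since m = R²·1 − (-14)²:  R² = (196 + -75) / 1 = 121
R = √121 = 11  ⇒  r_B = 11 − 4 = 7

rB=7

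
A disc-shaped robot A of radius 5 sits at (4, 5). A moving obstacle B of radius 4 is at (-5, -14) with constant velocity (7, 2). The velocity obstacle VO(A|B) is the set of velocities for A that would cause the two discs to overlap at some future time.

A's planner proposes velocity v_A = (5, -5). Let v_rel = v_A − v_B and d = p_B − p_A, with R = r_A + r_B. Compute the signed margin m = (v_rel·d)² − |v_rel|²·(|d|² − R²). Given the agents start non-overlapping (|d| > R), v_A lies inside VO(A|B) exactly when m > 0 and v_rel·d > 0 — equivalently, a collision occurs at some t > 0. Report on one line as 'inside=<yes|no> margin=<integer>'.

d = (-9, -19),  |d|² = 442;  R = 5+4 = 9,  c = 442−9² = 361
v_rel = (-2, -7),  |v_rel|² = 53;  v_rel·d = (-2)·(-9) + (-7)·(-19) = 151
53·t² − 302·t + 361 = 0  ⇒  m = 151² − 53·361 = 3668
m = 3668 > 0,  v_rel·d = 151 > 0  ⇒  inside

inside=yes margin=3668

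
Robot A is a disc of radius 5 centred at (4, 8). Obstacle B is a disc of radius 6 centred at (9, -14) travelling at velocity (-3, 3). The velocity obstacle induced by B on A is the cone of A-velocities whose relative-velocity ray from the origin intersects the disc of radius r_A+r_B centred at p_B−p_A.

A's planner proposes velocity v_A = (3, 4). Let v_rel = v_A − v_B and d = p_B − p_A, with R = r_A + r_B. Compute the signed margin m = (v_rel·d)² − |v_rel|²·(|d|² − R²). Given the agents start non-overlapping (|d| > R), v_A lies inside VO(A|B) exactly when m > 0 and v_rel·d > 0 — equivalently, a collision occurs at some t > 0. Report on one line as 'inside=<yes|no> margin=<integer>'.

d = (5, -22),  |d|² = 509;  R = 5+6 = 11,  c = 509−11² = 388
v_rel = (6, 1),  |v_rel|² = 37;  v_rel·d = (6)·(5) + (1)·(-22) = 8
37·t² − 16·t + 388 = 0  ⇒  m = 8² − 37·388 = -14292
m = -14292 < 0,  v_rel·d = 8 > 0  ⇒  outside

inside=no margin=-14292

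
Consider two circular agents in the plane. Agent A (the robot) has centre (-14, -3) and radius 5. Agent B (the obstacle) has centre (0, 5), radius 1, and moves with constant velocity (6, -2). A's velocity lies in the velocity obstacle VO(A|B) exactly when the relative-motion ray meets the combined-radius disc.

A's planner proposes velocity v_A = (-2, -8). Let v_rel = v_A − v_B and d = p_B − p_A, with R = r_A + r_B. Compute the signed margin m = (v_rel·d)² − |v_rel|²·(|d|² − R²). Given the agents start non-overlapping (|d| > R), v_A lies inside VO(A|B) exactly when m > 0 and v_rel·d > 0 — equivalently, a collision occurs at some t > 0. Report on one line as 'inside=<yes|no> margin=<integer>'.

d = (14, 8),  |d|² = 260;  R = 5+1 = 6,  c = 260−6² = 224
v_rel = (-8, -6),  |v_rel|² = 100;  v_rel·d = (-8)·(14) + (-6)·(8) = -160
100·t² + 320·t + 224 = 0  ⇒  m = (-160)² − 100·224 = 3200
m = 3200 > 0,  v_rel·d = -160 < 0  ⇒  outside

inside=no margin=3200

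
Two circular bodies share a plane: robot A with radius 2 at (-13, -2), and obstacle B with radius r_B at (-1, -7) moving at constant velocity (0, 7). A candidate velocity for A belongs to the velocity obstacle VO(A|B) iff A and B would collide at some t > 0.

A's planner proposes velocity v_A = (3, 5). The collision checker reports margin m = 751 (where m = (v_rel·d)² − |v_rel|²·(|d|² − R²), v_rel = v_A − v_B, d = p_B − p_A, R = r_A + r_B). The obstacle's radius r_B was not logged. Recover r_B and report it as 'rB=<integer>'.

m = 751
d = (12, -5);  v_rel = (3, -2),  |v_rel|² = 13
v_rel×d = (3)·(-5) − (-2)·(12) = 9
since m = R²·13 − 9²:  R² = (81 + 751) / 13 = 64
R = √64 = 8  ⇒  r_B = 8 − 2 = 6

rB=6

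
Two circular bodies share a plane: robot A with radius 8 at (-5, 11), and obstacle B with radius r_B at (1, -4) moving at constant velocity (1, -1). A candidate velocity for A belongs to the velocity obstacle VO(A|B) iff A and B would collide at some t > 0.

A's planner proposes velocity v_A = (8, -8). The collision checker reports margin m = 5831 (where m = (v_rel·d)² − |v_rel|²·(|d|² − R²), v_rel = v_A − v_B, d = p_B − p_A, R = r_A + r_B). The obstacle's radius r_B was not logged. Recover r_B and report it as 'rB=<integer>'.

m = 5831
d = (6, -15);  v_rel = (7, -7),  |v_rel|² = 98
v_rel×d = (7)·(-15) − (-7)·(6) = -63
since m = R²·98 − (-63)²:  R² = (3969 + 5831) / 98 = 100
R = √100 = 10  ⇒  r_B = 10 − 8 = 2

rB=2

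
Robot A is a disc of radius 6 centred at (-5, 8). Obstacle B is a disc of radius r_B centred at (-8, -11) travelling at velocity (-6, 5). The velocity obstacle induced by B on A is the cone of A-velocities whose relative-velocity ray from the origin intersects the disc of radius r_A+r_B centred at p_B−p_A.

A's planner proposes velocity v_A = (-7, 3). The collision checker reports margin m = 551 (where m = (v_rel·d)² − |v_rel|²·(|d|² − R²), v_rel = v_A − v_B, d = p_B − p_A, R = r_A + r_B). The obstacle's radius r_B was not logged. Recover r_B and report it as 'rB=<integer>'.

m = 551
d = (-3, -19);  v_rel = (-1, -2),  |v_rel|² = 5
v_rel×d = (-1)·(-19) − (-2)·(-3) = 13
since m = R²·5 − 13²:  R² = (169 + 551) / 5 = 144
R = √144 = 12  ⇒  r_B = 12 − 6 = 6

rB=6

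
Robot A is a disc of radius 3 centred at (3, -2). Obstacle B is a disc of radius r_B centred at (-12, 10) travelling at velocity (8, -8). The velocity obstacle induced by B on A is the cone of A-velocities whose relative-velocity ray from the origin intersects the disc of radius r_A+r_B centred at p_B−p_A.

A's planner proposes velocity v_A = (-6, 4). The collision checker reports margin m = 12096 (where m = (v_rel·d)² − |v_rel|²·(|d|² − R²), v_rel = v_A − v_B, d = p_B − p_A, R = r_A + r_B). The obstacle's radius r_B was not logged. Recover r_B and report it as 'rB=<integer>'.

m = 12096
d = (-15, 12);  v_rel = (-14, 12),  |v_rel|² = 340
v_rel×d = (-14)·(12) − (12)·(-15) = 12
since m = R²·340 − 12²:  R² = (144 + 12096) / 340 = 36
R = √36 = 6  ⇒  r_B = 6 − 3 = 3

rB=3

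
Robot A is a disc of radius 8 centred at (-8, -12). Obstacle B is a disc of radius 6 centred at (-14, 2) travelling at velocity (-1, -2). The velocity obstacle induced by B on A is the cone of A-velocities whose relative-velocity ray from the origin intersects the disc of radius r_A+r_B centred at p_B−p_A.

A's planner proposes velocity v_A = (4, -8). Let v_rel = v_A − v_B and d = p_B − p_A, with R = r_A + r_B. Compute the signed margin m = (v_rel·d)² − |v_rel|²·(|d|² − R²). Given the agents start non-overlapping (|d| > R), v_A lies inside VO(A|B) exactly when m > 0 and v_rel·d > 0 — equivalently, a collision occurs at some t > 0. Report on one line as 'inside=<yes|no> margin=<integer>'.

d = (-6, 14),  |d|² = 232;  R = 8+6 = 14,  c = 232−14² = 36
v_rel = (5, -6),  |v_rel|² = 61;  v_rel·d = (5)·(-6) + (-6)·(14) = -114
61·t² + 228·t + 36 = 0  ⇒  m = (-114)² − 61·36 = 10800
m = 10800 > 0,  v_rel·d = -114 < 0  ⇒  outside

inside=no margin=10800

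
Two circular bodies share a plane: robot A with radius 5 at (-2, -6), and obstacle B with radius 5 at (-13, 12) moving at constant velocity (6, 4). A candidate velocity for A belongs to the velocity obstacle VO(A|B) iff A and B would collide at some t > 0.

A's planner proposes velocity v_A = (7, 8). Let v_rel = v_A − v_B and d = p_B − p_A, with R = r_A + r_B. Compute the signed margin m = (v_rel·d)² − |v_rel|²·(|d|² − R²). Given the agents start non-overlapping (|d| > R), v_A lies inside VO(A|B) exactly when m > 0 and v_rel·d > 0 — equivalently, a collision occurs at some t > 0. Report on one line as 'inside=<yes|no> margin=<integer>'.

d = (-11, 18),  |d|² = 445;  R = 5+5 = 10,  c = 445−10² = 345
v_rel = (1, 4),  |v_rel|² = 17;  v_rel·d = (1)·(-11) + (4)·(18) = 61
17·t² − 122·t + 345 = 0  ⇒  m = 61² − 17·345 = -2144
m = -2144 < 0,  v_rel·d = 61 > 0  ⇒  outside

inside=no margin=-2144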